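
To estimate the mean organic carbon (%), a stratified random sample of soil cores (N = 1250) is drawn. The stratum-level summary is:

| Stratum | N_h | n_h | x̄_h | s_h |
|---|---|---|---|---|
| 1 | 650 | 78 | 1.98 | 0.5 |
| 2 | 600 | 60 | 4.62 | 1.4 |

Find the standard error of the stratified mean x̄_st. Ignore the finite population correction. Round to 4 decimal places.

V̂(x̄_st) = Σ W_h² s_h²/n_h, with W_h = N_h/N and N = 1250:
  stratum 1: (650/1250)²·0.5²/78 = 0.000866667
  stratum 2: (600/1250)²·1.4²/60 = 0.0075264
V̂(x̄_st) = 0.00839307
SE(x̄_st) = √0.00839307 = 0.0916137

SE(x̄_st) ≈ 0.0916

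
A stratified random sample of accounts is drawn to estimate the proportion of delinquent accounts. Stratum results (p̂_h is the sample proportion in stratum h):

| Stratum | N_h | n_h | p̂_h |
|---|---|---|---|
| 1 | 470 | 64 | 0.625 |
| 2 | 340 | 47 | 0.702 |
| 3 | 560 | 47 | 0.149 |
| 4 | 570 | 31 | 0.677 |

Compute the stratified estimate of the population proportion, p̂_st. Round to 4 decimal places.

N = 1940; stratum weights W_h = N_h/N.
p̂_st = Σ W_h p̂_h = (470·0.625 + 340·0.702 + 560·0.149 + 570·0.677)/1940 = 0.51637

p̂_st ≈ 0.5164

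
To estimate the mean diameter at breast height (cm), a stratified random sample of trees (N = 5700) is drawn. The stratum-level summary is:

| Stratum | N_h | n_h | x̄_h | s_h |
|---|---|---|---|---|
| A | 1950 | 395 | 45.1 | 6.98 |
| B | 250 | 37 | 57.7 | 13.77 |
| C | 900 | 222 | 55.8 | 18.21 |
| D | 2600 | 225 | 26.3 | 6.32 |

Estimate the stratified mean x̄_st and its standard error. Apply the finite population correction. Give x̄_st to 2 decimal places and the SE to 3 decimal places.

x̄_st = Σ W_h x̄_h = (1950·45.1 + 250·57.7 + 900·55.8 + 2600·26.3)/5700 = 38.76667
V̂(x̄_st) = Σ W_h² (1 − n_h/N_h) s_h²/n_h, with W_h = N_h/N and N = 5700:
  stratum A: (1950/5700)²·(1 − 395/1950)·6.98²/395 = 0.0115114
  stratum B: (250/5700)²·(1 − 37/250)·13.77²/37 = 0.00839916
  stratum C: (900/5700)²·(1 − 222/900)·18.21²/222 = 0.0280537
  stratum D: (2600/5700)²·(1 − 225/2600)·6.32²/225 = 0.0337395
V̂(x̄_st) = 0.0817038
SE(x̄_st) = √0.0817038 = 0.285839

x̄_st ≈ 38.77, SE ≈ 0.286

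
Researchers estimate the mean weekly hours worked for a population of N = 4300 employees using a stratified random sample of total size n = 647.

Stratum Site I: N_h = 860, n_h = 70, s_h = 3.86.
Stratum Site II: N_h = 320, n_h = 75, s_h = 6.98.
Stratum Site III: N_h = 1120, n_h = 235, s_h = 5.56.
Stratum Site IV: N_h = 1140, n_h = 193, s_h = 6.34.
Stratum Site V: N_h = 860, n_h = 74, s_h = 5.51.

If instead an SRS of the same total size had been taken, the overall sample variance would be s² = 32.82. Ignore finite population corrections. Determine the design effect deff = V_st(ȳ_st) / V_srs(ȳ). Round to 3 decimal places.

deff ≈ 1.027

V̂(ȳ_st) = Σ W_h² s_h²/n_h, with W_h = N_h/N and N = 4300:
  stratum Site I: (860/4300)²·3.86²/70 = 0.00851406
  stratum Site II: (320/4300)²·6.98²/75 = 0.0035976
  stratum Site III: (1120/4300)²·5.56²/235 = 0.00892444
  stratum Site IV: (1140/4300)²·6.34²/193 = 0.0146384
  stratum Site V: (860/4300)²·5.51²/74 = 0.0164109
V_st = 0.0520854
V_srs = s²/n = 32.82/647 = 0.0507264
deff = V_st / V_srs = 0.0520854/0.0507264 = 1.0268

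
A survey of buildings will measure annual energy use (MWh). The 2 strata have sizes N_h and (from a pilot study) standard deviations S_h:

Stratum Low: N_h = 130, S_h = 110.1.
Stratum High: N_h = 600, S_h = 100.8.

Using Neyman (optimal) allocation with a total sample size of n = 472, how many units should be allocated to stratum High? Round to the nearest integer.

Neyman allocation: n_h = n · N_h S_h / Σ N_i S_i, with n = 472.
  stratum Low: N_h·S_h = 130·110.1 = 14313.00
  stratum High: N_h·S_h = 600·100.8 = 60480.00
Σ N_h S_h = 74793.00
n for stratum High = 472·60480.00/74793.00 = 381.674 → 382

382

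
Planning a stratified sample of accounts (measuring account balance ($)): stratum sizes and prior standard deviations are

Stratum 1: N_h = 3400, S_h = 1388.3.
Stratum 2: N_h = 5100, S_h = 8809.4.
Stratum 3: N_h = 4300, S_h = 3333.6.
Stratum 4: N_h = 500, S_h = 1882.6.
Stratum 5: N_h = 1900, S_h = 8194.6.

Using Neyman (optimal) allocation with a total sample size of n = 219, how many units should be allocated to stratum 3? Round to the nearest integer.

Neyman allocation: n_h = n · N_h S_h / Σ N_i S_i, with n = 219.
  stratum 1: N_h·S_h = 3400·1388.3 = 4720220.00
  stratum 2: N_h·S_h = 5100·8809.4 = 44927940.00
  stratum 3: N_h·S_h = 4300·3333.6 = 14334480.00
  stratum 4: N_h·S_h = 500·1882.6 = 941300.00
  stratum 5: N_h·S_h = 1900·8194.6 = 15569740.00
Σ N_h S_h = 80493680.00
n for stratum 3 = 219·14334480.00/80493680.00 = 39.000 → 39

39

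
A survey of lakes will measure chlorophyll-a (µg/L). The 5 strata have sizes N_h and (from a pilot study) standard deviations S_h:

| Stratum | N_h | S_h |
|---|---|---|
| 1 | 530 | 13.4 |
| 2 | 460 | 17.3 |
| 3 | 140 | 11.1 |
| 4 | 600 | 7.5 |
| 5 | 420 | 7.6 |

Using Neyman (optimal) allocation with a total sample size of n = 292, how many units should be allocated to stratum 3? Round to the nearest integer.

19

Neyman allocation: n_h = n · N_h S_h / Σ N_i S_i, with n = 292.
  stratum 1: N_h·S_h = 530·13.4 = 7102.00
  stratum 2: N_h·S_h = 460·17.3 = 7958.00
  stratum 3: N_h·S_h = 140·11.1 = 1554.00
  stratum 4: N_h·S_h = 600·7.5 = 4500.00
  stratum 5: N_h·S_h = 420·7.6 = 3192.00
Σ N_h S_h = 24306.00
n for stratum 3 = 292·1554.00/24306.00 = 18.669 → 19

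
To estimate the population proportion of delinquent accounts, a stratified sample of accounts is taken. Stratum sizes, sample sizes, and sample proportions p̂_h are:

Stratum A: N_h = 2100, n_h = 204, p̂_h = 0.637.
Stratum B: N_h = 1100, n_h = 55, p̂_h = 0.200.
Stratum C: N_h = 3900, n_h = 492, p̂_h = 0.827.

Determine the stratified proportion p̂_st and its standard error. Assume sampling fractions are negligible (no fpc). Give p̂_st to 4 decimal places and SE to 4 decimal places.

N = 7100; stratum weights W_h = N_h/N.
p̂_st = Σ W_h p̂_h = (2100·0.637 + 1100·0.200 + 3900·0.827)/7100 = 0.67366
V̂(p̂_st) = Σ W_h² p̂_h(1−p̂_h)/(n_h−1):
  stratum A: (2100/7100)²·0.637·0.363/203 = 9.96488e-05
  stratum B: (1100/7100)²·0.200·0.800/54 = 7.11205e-05
  stratum C: (3900/7100)²·0.827·0.173/491 = 8.7919e-05
V̂(p̂_st) = 0.000258688; SE = √V̂ = 0.0160838

p̂_st ≈ 0.6737, SE ≈ 0.0161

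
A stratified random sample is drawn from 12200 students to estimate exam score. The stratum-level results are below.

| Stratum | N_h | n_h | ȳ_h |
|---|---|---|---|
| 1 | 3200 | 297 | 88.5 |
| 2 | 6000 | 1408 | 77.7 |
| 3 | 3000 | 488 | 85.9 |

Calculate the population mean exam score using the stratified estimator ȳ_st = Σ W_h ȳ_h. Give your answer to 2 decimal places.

ȳ_st ≈ 82.55

N = Σ N_h = 12200. Stratum weights W_h = N_h/N.
ȳ_st = (3200·88.5 + 6000·77.7 + 3000·85.9) / 12200 = 82.5492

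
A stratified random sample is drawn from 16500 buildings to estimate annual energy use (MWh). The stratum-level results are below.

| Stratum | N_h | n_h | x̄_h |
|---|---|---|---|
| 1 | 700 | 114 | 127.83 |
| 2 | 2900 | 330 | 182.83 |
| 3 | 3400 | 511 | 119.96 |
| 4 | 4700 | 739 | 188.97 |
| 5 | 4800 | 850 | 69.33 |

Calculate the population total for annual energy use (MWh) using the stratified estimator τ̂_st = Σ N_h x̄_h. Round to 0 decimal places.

τ̂_st ≈ 2248495

τ̂_st = Σ N_h x̄_h = 700·127.83 + 2900·182.83 + 3400·119.96 + 4700·188.97 + 4800·69.33 = 2248495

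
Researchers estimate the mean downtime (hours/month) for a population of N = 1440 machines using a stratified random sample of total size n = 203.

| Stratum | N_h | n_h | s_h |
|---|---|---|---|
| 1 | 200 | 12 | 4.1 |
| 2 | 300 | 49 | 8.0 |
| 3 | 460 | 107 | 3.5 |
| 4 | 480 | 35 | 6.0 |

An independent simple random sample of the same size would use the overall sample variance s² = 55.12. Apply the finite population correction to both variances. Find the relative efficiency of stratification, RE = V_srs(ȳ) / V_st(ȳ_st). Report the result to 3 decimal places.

RE ≈ 1.242

V̂(ȳ_st) = Σ W_h² (1 − n_h/N_h) s_h²/n_h, with W_h = N_h/N and N = 1440:
  stratum 1: (200/1440)²·(1 − 12/200)·4.1²/12 = 0.0254009
  stratum 2: (300/1440)²·(1 − 49/300)·8.0²/49 = 0.0474301
  stratum 3: (460/1440)²·(1 − 107/460)·3.5²/107 = 0.0089652
  stratum 4: (480/1440)²·(1 − 35/480)·6.0²/35 = 0.105952
V_st = 0.187749
V_srs = (1 − 203/1440)·55.12/203 = 0.233249
Relative efficiency = V_srs / V_st = 0.233249/0.187749 = 1.2423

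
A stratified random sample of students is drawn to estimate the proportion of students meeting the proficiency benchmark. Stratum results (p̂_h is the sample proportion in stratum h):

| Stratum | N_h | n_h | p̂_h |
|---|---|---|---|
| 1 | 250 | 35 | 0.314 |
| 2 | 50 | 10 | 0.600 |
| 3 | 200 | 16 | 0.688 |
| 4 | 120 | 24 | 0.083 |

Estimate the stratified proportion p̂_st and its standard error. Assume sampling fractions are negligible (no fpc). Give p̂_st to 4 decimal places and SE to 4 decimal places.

N = 620; stratum weights W_h = N_h/N.
p̂_st = Σ W_h p̂_h = (250·0.314 + 50·0.600 + 200·0.688 + 120·0.083)/620 = 0.41300
V̂(p̂_st) = Σ W_h² p̂_h(1−p̂_h)/(n_h−1):
  stratum 1: (250/620)²·0.314·0.686/34 = 0.00103008
  stratum 2: (50/620)²·0.600·0.400/9 = 0.00017343
  stratum 3: (200/620)²·0.688·0.312/15 = 0.00148912
  stratum 4: (120/620)²·0.083·0.917/23 = 0.000123965
V̂(p̂_st) = 0.00281659; SE = √V̂ = 0.0530716

p̂_st ≈ 0.4130, SE ≈ 0.0531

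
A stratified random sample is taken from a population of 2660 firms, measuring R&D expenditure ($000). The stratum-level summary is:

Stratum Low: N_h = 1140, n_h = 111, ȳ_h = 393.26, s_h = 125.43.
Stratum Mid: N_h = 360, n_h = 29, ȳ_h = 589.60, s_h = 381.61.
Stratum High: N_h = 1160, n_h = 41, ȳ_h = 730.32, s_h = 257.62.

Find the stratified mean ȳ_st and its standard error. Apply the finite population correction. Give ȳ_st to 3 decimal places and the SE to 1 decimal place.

ȳ_st = Σ W_h ȳ_h = (1140·393.26 + 360·589.60 + 1160·730.32)/2660 = 566.82090
V̂(ȳ_st) = Σ W_h² (1 − n_h/N_h) s_h²/n_h, with W_h = N_h/N and N = 2660:
  stratum Low: (1140/2660)²·(1 − 111/1140)·125.43²/111 = 23.4983
  stratum Mid: (360/2660)²·(1 − 29/360)·381.61²/29 = 84.5685
  stratum High: (1160/2660)²·(1 − 41/1160)·257.62²/41 = 296.961
V̂(ȳ_st) = 405.028
SE(ȳ_st) = √405.028 = 20.1253

ȳ_st ≈ 566.821, SE ≈ 20.1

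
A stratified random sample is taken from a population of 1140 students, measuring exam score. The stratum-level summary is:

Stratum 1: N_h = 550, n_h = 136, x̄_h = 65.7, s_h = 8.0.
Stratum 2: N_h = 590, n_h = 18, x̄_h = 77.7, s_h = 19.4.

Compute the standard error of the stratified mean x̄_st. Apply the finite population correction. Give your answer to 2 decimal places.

V̂(x̄_st) = Σ W_h² (1 − n_h/N_h) s_h²/n_h, with W_h = N_h/N and N = 1140:
  stratum 1: (550/1140)²·(1 − 136/550)·8.0²/136 = 0.0824507
  stratum 2: (590/1140)²·(1 − 18/590)·19.4²/18 = 5.42962
V̂(x̄_st) = 5.51207
SE(x̄_st) = √5.51207 = 2.34778

SE(x̄_st) ≈ 2.35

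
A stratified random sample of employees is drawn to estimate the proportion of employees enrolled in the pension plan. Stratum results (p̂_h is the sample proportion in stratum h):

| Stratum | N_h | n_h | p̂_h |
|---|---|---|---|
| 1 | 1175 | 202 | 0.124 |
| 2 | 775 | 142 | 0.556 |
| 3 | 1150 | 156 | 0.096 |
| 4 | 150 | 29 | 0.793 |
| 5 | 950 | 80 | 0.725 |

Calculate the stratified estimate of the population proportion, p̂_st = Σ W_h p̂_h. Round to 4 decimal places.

p̂_st ≈ 0.3559

N = 4200; stratum weights W_h = N_h/N.
p̂_st = Σ W_h p̂_h = (1175·0.124 + 775·0.556 + 1150·0.096 + 150·0.793 + 950·0.725)/4200 = 0.35588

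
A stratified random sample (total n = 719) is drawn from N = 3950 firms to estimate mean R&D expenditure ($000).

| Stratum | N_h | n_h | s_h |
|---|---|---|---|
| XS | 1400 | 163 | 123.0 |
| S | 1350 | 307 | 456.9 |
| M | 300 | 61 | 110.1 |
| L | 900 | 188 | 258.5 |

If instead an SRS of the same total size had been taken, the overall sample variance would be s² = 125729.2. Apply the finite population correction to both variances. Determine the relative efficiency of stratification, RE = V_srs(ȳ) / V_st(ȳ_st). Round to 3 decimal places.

V̂(ȳ_st) = Σ W_h² (1 − n_h/N_h) s_h²/n_h, with W_h = N_h/N and N = 3950:
  stratum XS: (1400/3950)²·(1 − 163/1400)·123.0²/163 = 10.3021
  stratum S: (1350/3950)²·(1 − 307/1350)·456.9²/307 = 61.366
  stratum M: (300/3950)²·(1 − 61/300)·110.1²/61 = 0.913208
  stratum L: (900/3950)²·(1 − 188/900)·258.5²/188 = 14.5979
V_st = 87.1793
V_srs = (1 − 719/3950)·125729.2/719 = 143.037
Relative efficiency = V_srs / V_st = 143.037/87.1793 = 1.6407

RE ≈ 1.641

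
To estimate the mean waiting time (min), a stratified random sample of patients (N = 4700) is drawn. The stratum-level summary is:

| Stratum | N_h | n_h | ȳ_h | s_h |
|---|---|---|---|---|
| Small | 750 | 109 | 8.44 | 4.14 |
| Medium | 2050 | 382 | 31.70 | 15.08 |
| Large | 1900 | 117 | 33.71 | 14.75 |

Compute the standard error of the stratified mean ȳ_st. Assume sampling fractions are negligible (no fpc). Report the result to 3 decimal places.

SE(ȳ_st) ≈ 0.649

V̂(ȳ_st) = Σ W_h² s_h²/n_h, with W_h = N_h/N and N = 4700:
  stratum Small: (750/4700)²·4.14²/109 = 0.00400406
  stratum Medium: (2050/4700)²·15.08²/382 = 0.113253
  stratum Large: (1900/4700)²·14.75²/117 = 0.303885
V̂(ȳ_st) = 0.421143
SE(ȳ_st) = √0.421143 = 0.648955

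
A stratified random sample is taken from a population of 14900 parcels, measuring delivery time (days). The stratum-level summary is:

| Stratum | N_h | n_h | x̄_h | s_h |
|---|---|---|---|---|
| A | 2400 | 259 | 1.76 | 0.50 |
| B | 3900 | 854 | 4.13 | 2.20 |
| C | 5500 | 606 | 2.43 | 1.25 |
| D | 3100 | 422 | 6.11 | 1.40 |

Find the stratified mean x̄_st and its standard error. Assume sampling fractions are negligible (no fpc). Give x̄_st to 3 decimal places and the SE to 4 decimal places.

x̄_st ≈ 3.533, SE ≈ 0.0311

x̄_st = Σ W_h x̄_h = (2400·1.76 + 3900·4.13 + 5500·2.43 + 3100·6.11)/14900 = 3.53268
V̂(x̄_st) = Σ W_h² s_h²/n_h, with W_h = N_h/N and N = 14900:
  stratum A: (2400/14900)²·0.50²/259 = 2.50432e-05
  stratum B: (3900/14900)²·2.20²/854 = 0.000388279
  stratum C: (5500/14900)²·1.25²/606 = 0.000351318
  stratum D: (3100/14900)²·1.40²/422 = 0.000201046
V̂(x̄_st) = 0.000965686
SE(x̄_st) = √0.000965686 = 0.0310755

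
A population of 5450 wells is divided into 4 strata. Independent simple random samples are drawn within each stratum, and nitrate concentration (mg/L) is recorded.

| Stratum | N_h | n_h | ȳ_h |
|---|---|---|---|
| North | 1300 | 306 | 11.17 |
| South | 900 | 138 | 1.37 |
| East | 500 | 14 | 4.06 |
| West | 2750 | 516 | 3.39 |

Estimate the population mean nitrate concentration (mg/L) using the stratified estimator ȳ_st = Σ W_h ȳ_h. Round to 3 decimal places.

N = Σ N_h = 5450. Stratum weights W_h = N_h/N.
ȳ_st = (1300·11.17 + 900·1.37 + 500·4.06 + 2750·3.39) / 5450 = 4.97367

ȳ_st ≈ 4.974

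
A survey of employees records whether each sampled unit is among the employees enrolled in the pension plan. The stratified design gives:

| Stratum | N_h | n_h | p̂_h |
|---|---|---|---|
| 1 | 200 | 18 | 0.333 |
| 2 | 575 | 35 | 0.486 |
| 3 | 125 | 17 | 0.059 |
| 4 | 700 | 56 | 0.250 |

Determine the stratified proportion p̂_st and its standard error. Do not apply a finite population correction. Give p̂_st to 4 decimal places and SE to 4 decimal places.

p̂_st ≈ 0.3303, SE ≈ 0.0427

N = 1600; stratum weights W_h = N_h/N.
p̂_st = Σ W_h p̂_h = (200·0.333 + 575·0.486 + 125·0.059 + 700·0.250)/1600 = 0.33027
V̂(p̂_st) = Σ W_h² p̂_h(1−p̂_h)/(n_h−1):
  stratum 1: (200/1600)²·0.333·0.667/17 = 0.000204146
  stratum 2: (575/1600)²·0.486·0.514/34 = 0.000948891
  stratum 3: (125/1600)²·0.059·0.941/16 = 2.11788e-05
  stratum 4: (700/1600)²·0.250·0.750/55 = 0.000652521
V̂(p̂_st) = 0.00182674; SE = √V̂ = 0.0427403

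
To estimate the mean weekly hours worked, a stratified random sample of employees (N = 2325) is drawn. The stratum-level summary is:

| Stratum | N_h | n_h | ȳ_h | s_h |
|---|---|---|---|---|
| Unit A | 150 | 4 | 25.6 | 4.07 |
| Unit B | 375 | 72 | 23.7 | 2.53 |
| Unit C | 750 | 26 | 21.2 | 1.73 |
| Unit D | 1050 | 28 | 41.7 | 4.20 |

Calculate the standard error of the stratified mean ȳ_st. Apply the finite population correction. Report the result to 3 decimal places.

SE(ȳ_st) ≈ 0.394

V̂(ȳ_st) = Σ W_h² (1 − n_h/N_h) s_h²/n_h, with W_h = N_h/N and N = 2325:
  stratum Unit A: (150/2325)²·(1 − 4/150)·4.07²/4 = 0.0167775
  stratum Unit B: (375/2325)²·(1 − 72/375)·2.53²/72 = 0.00186869
  stratum Unit C: (750/2325)²·(1 − 26/750)·1.73²/26 = 0.0115631
  stratum Unit D: (1050/2325)²·(1 − 28/1050)·4.20²/28 = 0.125065
V̂(ȳ_st) = 0.155274
SE(ȳ_st) = √0.155274 = 0.394048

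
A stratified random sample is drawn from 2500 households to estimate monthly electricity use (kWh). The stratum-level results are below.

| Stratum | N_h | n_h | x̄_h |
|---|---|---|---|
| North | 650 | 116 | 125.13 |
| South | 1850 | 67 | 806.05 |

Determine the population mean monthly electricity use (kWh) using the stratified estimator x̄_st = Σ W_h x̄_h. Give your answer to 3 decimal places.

x̄_st ≈ 629.011

N = Σ N_h = 2500. Stratum weights W_h = N_h/N.
x̄_st = (650·125.13 + 1850·806.05) / 2500 = 629.01080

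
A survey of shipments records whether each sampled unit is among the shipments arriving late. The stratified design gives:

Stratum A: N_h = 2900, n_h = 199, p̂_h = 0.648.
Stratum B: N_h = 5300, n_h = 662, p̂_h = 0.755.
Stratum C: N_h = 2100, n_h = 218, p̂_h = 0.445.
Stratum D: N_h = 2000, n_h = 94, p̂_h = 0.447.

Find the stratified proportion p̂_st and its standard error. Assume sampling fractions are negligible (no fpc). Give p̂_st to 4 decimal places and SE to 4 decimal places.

N = 12300; stratum weights W_h = N_h/N.
p̂_st = Σ W_h p̂_h = (2900·0.648 + 5300·0.755 + 2100·0.445 + 2000·0.447)/12300 = 0.62676
V̂(p̂_st) = Σ W_h² p̂_h(1−p̂_h)/(n_h−1):
  stratum A: (2900/12300)²·0.648·0.352/198 = 6.40381e-05
  stratum B: (5300/12300)²·0.755·0.245/661 = 5.19581e-05
  stratum C: (2100/12300)²·0.445·0.555/217 = 3.31758e-05
  stratum D: (2000/12300)²·0.447·0.553/93 = 7.02748e-05
V̂(p̂_st) = 0.000219447; SE = √V̂ = 0.0148137

p̂_st ≈ 0.6268, SE ≈ 0.0148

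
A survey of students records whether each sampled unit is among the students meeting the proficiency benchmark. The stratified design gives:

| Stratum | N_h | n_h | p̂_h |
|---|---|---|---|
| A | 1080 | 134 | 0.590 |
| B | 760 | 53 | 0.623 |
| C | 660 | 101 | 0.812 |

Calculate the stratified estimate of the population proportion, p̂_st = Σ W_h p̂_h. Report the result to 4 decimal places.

p̂_st ≈ 0.6586

N = 2500; stratum weights W_h = N_h/N.
p̂_st = Σ W_h p̂_h = (1080·0.590 + 760·0.623 + 660·0.812)/2500 = 0.65864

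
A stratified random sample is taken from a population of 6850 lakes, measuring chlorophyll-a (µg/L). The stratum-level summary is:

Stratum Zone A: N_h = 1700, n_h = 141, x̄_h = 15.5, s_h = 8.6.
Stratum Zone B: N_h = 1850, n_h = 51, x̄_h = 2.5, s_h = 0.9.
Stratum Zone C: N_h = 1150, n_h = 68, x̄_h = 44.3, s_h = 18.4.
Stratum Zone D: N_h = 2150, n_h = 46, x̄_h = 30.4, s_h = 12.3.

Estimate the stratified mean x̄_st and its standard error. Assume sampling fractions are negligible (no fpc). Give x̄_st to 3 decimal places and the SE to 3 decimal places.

x̄_st ≈ 21.501, SE ≈ 0.706

x̄_st = Σ W_h x̄_h = (1700·15.5 + 1850·2.5 + 1150·44.3 + 2150·30.4)/6850 = 21.50073
V̂(x̄_st) = Σ W_h² s_h²/n_h, with W_h = N_h/N and N = 6850:
  stratum Zone A: (1700/6850)²·8.6²/141 = 0.0323068
  stratum Zone B: (1850/6850)²·0.9²/51 = 0.00115845
  stratum Zone C: (1150/6850)²·18.4²/68 = 0.140327
  stratum Zone D: (2150/6850)²·12.3²/46 = 0.324002
V̂(x̄_st) = 0.497795
SE(x̄_st) = √0.497795 = 0.705546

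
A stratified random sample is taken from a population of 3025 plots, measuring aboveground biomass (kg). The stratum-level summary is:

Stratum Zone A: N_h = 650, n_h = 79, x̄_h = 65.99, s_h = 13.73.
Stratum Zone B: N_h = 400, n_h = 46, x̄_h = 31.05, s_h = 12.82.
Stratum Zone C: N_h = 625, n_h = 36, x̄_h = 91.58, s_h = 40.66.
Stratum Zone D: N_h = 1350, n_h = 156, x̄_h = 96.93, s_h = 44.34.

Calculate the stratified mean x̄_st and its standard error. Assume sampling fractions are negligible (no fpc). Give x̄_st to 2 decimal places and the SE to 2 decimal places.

x̄_st ≈ 80.46, SE ≈ 2.15

x̄_st = Σ W_h x̄_h = (650·65.99 + 400·31.05 + 625·91.58 + 1350·96.93)/3025 = 80.46496
V̂(x̄_st) = Σ W_h² s_h²/n_h, with W_h = N_h/N and N = 3025:
  stratum Zone A: (650/3025)²·13.73²/79 = 0.110177
  stratum Zone B: (400/3025)²·12.82²/46 = 0.0624723
  stratum Zone C: (625/3025)²·40.66²/36 = 1.96039
  stratum Zone D: (1350/3025)²·44.34²/156 = 2.51006
V̂(x̄_st) = 4.64309
SE(x̄_st) = √4.64309 = 2.15478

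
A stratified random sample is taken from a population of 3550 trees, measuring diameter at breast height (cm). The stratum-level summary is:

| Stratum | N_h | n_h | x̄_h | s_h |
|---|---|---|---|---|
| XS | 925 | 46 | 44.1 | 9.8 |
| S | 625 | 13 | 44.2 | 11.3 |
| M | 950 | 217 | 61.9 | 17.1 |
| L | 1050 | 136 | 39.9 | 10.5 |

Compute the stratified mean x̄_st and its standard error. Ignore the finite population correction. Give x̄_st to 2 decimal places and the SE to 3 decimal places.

x̄_st = Σ W_h x̄_h = (925·44.1 + 625·44.2 + 950·61.9 + 1050·39.9)/3550 = 47.63873
V̂(x̄_st) = Σ W_h² s_h²/n_h, with W_h = N_h/N and N = 3550:
  stratum XS: (925/3550)²·9.8²/46 = 0.141749
  stratum S: (625/3550)²·11.3²/13 = 0.304451
  stratum M: (950/3550)²·17.1²/217 = 0.096499
  stratum L: (1050/3550)²·10.5²/136 = 0.0709188
V̂(x̄_st) = 0.613618
SE(x̄_st) = √0.613618 = 0.783338

x̄_st ≈ 47.64, SE ≈ 0.783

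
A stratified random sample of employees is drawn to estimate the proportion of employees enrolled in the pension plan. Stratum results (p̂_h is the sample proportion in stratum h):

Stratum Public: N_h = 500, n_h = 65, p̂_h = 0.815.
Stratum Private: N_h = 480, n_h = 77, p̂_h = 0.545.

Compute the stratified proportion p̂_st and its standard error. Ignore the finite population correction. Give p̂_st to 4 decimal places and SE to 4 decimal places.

p̂_st ≈ 0.6828, SE ≈ 0.0374

N = 980; stratum weights W_h = N_h/N.
p̂_st = Σ W_h p̂_h = (500·0.815 + 480·0.545)/980 = 0.68276
V̂(p̂_st) = Σ W_h² p̂_h(1−p̂_h)/(n_h−1):
  stratum Public: (500/980)²·0.815·0.185/64 = 0.00061325
  stratum Private: (480/980)²·0.545·0.455/76 = 0.000782753
V̂(p̂_st) = 0.001396; SE = √V̂ = 0.0373631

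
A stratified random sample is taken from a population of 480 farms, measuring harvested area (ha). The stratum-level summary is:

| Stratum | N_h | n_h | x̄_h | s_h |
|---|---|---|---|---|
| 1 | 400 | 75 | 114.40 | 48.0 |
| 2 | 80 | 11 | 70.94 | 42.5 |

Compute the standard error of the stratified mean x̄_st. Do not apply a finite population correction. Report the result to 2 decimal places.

V̂(x̄_st) = Σ W_h² s_h²/n_h, with W_h = N_h/N and N = 480:
  stratum 1: (400/480)²·48.0²/75 = 21.3333
  stratum 2: (80/480)²·42.5²/11 = 4.56124
V̂(x̄_st) = 25.8946
SE(x̄_st) = √25.8946 = 5.08867

SE(x̄_st) ≈ 5.09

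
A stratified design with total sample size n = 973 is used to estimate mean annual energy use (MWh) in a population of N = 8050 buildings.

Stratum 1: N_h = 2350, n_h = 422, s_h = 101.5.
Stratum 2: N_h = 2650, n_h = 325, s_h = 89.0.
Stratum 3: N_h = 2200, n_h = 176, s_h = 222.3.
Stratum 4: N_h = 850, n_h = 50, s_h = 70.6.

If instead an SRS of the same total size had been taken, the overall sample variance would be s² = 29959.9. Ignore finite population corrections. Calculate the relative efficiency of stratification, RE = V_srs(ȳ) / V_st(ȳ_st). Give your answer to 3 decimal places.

RE ≈ 1.149

V̂(ȳ_st) = Σ W_h² s_h²/n_h, with W_h = N_h/N and N = 8050:
  stratum 1: (2350/8050)²·101.5²/422 = 2.08048
  stratum 2: (2650/8050)²·89.0²/325 = 2.64117
  stratum 3: (2200/8050)²·222.3²/176 = 20.971
  stratum 4: (850/8050)²·70.6²/50 = 1.11144
V_st = 26.8041
V_srs = s²/n = 29959.9/973 = 30.7913
Relative efficiency = V_srs / V_st = 30.7913/26.8041 = 1.1488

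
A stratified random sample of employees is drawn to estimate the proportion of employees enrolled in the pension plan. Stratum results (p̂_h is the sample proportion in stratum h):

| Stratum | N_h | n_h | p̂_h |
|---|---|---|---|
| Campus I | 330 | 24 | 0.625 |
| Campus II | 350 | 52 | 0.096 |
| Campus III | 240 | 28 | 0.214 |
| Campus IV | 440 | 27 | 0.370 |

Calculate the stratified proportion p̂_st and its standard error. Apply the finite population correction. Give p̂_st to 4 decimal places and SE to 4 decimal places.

N = 1360; stratum weights W_h = N_h/N.
p̂_st = Σ W_h p̂_h = (330·0.625 + 350·0.096 + 240·0.214 + 440·0.370)/1360 = 0.33383
V̂(p̂_st) = Σ W_h² (1 − n_h/N_h) p̂_h(1−p̂_h)/(n_h−1):
  stratum Campus I: (330/1360)²·(1 − 24/330)·0.625·0.375/23 = 0.000556341
  stratum Campus II: (350/1360)²·(1 − 52/350)·0.096·0.904/51 = 9.59568e-05
  stratum Campus III: (240/1360)²·(1 − 28/240)·0.214·0.786/27 = 0.000171373
  stratum Campus IV: (440/1360)²·(1 − 27/440)·0.370·0.630/26 = 0.000880834
V̂(p̂_st) = 0.0017045; SE = √V̂ = 0.0412856

p̂_st ≈ 0.3338, SE ≈ 0.0413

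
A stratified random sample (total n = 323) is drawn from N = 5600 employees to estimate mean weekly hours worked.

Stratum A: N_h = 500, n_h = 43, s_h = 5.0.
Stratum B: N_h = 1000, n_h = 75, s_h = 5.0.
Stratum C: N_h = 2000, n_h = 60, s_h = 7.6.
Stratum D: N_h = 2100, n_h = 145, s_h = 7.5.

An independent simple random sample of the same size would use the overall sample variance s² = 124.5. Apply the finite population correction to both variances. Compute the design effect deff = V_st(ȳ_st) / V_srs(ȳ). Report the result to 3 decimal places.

V̂(ȳ_st) = Σ W_h² (1 − n_h/N_h) s_h²/n_h, with W_h = N_h/N and N = 5600:
  stratum A: (500/5600)²·(1 − 43/500)·5.0²/43 = 0.00423625
  stratum B: (1000/5600)²·(1 − 75/1000)·5.0²/75 = 0.00983206
  stratum C: (2000/5600)²·(1 − 60/2000)·7.6²/60 = 0.119105
  stratum D: (2100/5600)²·(1 − 145/2100)·7.5²/145 = 0.0507861
V_st = 0.18396
V_srs = (1 − 323/5600)·124.5/323 = 0.363217
deff = V_st / V_srs = 0.18396/0.363217 = 0.5065

deff ≈ 0.506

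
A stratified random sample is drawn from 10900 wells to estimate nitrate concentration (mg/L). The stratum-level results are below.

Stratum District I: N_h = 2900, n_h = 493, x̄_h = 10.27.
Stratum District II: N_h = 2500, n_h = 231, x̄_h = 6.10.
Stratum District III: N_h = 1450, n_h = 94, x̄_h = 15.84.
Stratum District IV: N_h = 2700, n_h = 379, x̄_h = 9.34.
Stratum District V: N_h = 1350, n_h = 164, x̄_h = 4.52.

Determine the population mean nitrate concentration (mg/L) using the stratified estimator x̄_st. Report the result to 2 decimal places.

N = Σ N_h = 10900. Stratum weights W_h = N_h/N.
x̄_st = (2900·10.27 + 2500·6.10 + 1450·15.84 + 2700·9.34 + 1350·4.52) / 10900 = 9.1120

x̄_st ≈ 9.11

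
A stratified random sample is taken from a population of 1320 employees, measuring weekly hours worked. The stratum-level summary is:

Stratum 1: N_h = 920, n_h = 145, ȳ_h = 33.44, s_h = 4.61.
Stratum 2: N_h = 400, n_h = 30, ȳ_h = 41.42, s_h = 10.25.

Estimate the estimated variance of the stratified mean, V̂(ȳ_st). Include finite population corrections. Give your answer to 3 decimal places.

V̂(ȳ_st) ≈ 0.357

V̂(ȳ_st) = Σ W_h² (1 − n_h/N_h) s_h²/n_h, with W_h = N_h/N and N = 1320:
  stratum 1: (920/1320)²·(1 − 145/920)·4.61²/145 = 0.0599757
  stratum 2: (400/1320)²·(1 − 30/400)·10.25²/30 = 0.297468
V̂(ȳ_st) = 0.357444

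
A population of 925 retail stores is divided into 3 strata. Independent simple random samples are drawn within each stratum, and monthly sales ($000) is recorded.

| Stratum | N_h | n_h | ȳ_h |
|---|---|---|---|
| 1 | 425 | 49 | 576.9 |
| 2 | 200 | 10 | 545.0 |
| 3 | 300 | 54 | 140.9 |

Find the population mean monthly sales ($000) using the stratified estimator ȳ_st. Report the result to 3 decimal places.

ȳ_st ≈ 428.597

N = Σ N_h = 925. Stratum weights W_h = N_h/N.
ȳ_st = (425·576.9 + 200·545.0 + 300·140.9) / 925 = 428.59730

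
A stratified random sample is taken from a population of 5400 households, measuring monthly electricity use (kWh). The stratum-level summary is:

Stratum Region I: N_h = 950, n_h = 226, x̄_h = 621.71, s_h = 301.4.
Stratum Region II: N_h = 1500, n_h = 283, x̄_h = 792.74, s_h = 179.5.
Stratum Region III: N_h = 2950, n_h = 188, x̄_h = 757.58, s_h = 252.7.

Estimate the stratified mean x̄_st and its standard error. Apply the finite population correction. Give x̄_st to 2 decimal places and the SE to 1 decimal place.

x̄_st = Σ W_h x̄_h = (950·621.71 + 1500·792.74 + 2950·757.58)/5400 = 743.44361
V̂(x̄_st) = Σ W_h² (1 − n_h/N_h) s_h²/n_h, with W_h = N_h/N and N = 5400:
  stratum Region I: (950/5400)²·(1 − 226/950)·301.4²/226 = 9.48097
  stratum Region II: (1500/5400)²·(1 − 283/1500)·179.5²/283 = 7.12749
  stratum Region III: (2950/5400)²·(1 − 188/2950)·252.7²/188 = 94.9097
V̂(x̄_st) = 111.518
SE(x̄_st) = √111.518 = 10.5602

x̄_st ≈ 743.44, SE ≈ 10.6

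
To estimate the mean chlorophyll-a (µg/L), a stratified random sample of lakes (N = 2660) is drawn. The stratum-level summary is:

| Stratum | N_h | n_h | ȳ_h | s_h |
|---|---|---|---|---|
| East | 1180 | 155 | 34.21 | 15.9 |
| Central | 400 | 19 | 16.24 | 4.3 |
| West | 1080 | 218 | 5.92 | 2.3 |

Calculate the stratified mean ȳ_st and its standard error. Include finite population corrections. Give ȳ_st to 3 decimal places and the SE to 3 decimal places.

ȳ_st ≈ 20.022, SE ≈ 0.550

ȳ_st = Σ W_h ȳ_h = (1180·34.21 + 400·16.24 + 1080·5.92)/2660 = 20.02158
V̂(ȳ_st) = Σ W_h² (1 − n_h/N_h) s_h²/n_h, with W_h = N_h/N and N = 2660:
  stratum East: (1180/2660)²·(1 − 155/1180)·15.9²/155 = 0.278808
  stratum Central: (400/2660)²·(1 − 19/400)·4.3²/19 = 0.0209607
  stratum West: (1080/2660)²·(1 − 218/1080)·2.3²/218 = 0.00319276
V̂(ȳ_st) = 0.302961
SE(ȳ_st) = √0.302961 = 0.550419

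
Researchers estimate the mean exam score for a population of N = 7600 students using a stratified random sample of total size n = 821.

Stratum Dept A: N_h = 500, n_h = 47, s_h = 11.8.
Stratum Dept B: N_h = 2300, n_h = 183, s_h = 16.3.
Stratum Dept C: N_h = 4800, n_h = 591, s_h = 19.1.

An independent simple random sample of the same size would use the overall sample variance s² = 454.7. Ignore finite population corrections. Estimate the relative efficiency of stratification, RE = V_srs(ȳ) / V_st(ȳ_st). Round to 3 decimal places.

V̂(ȳ_st) = Σ W_h² s_h²/n_h, with W_h = N_h/N and N = 7600:
  stratum Dept A: (500/7600)²·11.8²/47 = 0.0128227
  stratum Dept B: (2300/7600)²·16.3²/183 = 0.13297
  stratum Dept C: (4800/7600)²·19.1²/591 = 0.246226
V_st = 0.392019
V_srs = s²/n = 454.7/821 = 0.553837
Relative efficiency = V_srs / V_st = 0.553837/0.392019 = 1.4128

RE ≈ 1.413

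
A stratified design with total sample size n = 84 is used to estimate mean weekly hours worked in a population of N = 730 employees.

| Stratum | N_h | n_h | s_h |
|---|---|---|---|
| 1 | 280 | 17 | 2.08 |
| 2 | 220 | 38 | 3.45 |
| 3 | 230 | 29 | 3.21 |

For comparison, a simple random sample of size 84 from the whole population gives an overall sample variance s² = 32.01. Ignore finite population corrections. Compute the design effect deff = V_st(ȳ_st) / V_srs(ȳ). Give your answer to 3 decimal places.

deff ≈ 0.265

V̂(ȳ_st) = Σ W_h² s_h²/n_h, with W_h = N_h/N and N = 730:
  stratum 1: (280/730)²·2.08²/17 = 0.0374411
  stratum 2: (220/730)²·3.45²/38 = 0.0284482
  stratum 3: (230/730)²·3.21²/29 = 0.0352713
V_st = 0.101161
V_srs = s²/n = 32.01/84 = 0.381071
deff = V_st / V_srs = 0.101161/0.381071 = 0.2655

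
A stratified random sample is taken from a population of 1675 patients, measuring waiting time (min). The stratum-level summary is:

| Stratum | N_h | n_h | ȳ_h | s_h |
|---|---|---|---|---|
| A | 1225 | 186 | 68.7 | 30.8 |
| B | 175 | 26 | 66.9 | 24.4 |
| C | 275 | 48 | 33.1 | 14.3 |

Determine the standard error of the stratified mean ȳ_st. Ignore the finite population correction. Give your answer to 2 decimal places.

SE(ȳ_st) ≈ 1.76

V̂(ȳ_st) = Σ W_h² s_h²/n_h, with W_h = N_h/N and N = 1675:
  stratum A: (1225/1675)²·30.8²/186 = 2.72792
  stratum B: (175/1675)²·24.4²/26 = 0.24995
  stratum C: (275/1675)²·14.3²/48 = 0.114833
V̂(ȳ_st) = 3.0927
SE(ȳ_st) = √3.0927 = 1.75861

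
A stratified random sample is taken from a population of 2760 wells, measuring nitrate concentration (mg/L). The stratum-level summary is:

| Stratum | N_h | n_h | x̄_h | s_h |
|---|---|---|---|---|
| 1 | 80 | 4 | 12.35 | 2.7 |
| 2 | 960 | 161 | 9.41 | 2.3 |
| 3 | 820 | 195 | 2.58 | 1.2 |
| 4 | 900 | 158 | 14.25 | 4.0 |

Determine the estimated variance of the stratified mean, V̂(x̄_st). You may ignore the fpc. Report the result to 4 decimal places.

V̂(x̄_st) ≈ 0.0169

V̂(x̄_st) = Σ W_h² s_h²/n_h, with W_h = N_h/N and N = 2760:
  stratum 1: (80/2760)²·2.7²/4 = 0.00153119
  stratum 2: (960/2760)²·2.3²/161 = 0.00397516
  stratum 3: (820/2760)²·1.2²/195 = 0.000651835
  stratum 4: (900/2760)²·4.0²/158 = 0.0107679
V̂(x̄_st) = 0.016926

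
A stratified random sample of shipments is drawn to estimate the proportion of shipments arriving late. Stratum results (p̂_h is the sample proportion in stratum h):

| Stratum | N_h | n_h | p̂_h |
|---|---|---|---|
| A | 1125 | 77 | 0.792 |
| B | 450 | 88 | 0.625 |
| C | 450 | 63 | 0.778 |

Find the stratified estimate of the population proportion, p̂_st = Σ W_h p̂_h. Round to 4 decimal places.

N = 2025; stratum weights W_h = N_h/N.
p̂_st = Σ W_h p̂_h = (1125·0.792 + 450·0.625 + 450·0.778)/2025 = 0.75178

p̂_st ≈ 0.7518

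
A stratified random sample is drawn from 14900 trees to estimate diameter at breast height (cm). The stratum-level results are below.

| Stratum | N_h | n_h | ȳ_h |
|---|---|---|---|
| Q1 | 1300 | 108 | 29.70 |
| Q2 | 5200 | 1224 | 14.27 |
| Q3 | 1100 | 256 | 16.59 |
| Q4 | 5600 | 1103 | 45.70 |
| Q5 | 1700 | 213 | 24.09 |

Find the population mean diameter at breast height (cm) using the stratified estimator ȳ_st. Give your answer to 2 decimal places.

N = Σ N_h = 14900. Stratum weights W_h = N_h/N.
ȳ_st = (1300·29.70 + 5200·14.27 + 1100·16.59 + 5600·45.70 + 1700·24.09) / 14900 = 28.7205

ȳ_st ≈ 28.72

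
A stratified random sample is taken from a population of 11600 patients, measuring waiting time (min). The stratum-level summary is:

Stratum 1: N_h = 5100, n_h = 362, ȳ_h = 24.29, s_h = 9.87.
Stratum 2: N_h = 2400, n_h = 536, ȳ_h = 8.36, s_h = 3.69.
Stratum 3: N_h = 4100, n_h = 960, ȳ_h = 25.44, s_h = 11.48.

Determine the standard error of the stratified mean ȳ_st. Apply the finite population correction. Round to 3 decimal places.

SE(ȳ_st) ≈ 0.250

V̂(ȳ_st) = Σ W_h² (1 − n_h/N_h) s_h²/n_h, with W_h = N_h/N and N = 11600:
  stratum 1: (5100/11600)²·(1 − 362/5100)·9.87²/362 = 0.0483253
  stratum 2: (2400/11600)²·(1 − 536/2400)·3.69²/536 = 0.000844557
  stratum 3: (4100/11600)²·(1 − 960/4100)·11.48²/960 = 0.0131344
V̂(ȳ_st) = 0.0623043
SE(ȳ_st) = √0.0623043 = 0.249608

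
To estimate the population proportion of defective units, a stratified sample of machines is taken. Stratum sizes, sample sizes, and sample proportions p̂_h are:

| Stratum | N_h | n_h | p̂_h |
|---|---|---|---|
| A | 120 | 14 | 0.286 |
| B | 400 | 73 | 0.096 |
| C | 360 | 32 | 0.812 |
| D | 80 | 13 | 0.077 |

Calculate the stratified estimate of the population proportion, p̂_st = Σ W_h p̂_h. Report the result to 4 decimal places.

p̂_st ≈ 0.3867

N = 960; stratum weights W_h = N_h/N.
p̂_st = Σ W_h p̂_h = (120·0.286 + 400·0.096 + 360·0.812 + 80·0.077)/960 = 0.38667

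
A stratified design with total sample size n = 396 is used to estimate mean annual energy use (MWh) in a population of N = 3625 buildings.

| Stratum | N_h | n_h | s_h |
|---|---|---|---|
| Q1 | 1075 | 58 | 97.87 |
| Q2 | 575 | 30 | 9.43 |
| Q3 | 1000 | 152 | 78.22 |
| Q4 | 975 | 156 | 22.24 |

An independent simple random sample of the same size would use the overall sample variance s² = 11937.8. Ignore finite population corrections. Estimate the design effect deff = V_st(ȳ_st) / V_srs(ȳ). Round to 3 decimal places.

deff ≈ 0.593

V̂(ȳ_st) = Σ W_h² s_h²/n_h, with W_h = N_h/N and N = 3625:
  stratum Q1: (1075/3625)²·97.87²/58 = 14.5235
  stratum Q2: (575/3625)²·9.43²/30 = 0.0745799
  stratum Q3: (1000/3625)²·78.22²/152 = 3.0632
  stratum Q4: (975/3625)²·22.24²/156 = 0.229371
V_st = 17.8907
V_srs = s²/n = 11937.8/396 = 30.146
deff = V_st / V_srs = 17.8907/30.146 = 0.5935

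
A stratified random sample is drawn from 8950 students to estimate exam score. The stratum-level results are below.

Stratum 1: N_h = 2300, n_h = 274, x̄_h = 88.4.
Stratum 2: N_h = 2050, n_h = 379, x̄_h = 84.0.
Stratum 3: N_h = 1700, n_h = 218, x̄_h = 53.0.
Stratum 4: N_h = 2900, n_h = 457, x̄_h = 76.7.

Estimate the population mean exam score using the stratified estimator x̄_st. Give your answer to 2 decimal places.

x̄_st ≈ 76.88

N = Σ N_h = 8950. Stratum weights W_h = N_h/N.
x̄_st = (2300·88.4 + 2050·84.0 + 1700·53.0 + 2900·76.7) / 8950 = 76.8771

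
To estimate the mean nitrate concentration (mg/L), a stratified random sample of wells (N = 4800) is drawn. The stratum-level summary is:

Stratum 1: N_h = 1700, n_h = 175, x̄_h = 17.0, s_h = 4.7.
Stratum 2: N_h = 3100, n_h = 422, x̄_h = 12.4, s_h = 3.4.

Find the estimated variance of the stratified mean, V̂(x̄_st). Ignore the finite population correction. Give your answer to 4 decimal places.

V̂(x̄_st) = Σ W_h² s_h²/n_h, with W_h = N_h/N and N = 4800:
  stratum 1: (1700/4800)²·4.7²/175 = 0.0158334
  stratum 2: (3100/4800)²·3.4²/422 = 0.0114258
V̂(x̄_st) = 0.0272591

V̂(x̄_st) ≈ 0.0273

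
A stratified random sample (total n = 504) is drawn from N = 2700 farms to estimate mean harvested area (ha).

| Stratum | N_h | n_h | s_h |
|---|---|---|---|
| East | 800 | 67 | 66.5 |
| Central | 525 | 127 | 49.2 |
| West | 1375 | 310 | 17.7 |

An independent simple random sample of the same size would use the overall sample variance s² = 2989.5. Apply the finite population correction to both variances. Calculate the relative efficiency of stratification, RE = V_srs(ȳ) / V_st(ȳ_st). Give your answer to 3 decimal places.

RE ≈ 0.796

V̂(ȳ_st) = Σ W_h² (1 − n_h/N_h) s_h²/n_h, with W_h = N_h/N and N = 2700:
  stratum East: (800/2700)²·(1 − 67/800)·66.5²/67 = 5.30927
  stratum Central: (525/2700)²·(1 − 127/525)·49.2²/127 = 0.546313
  stratum West: (1375/2700)²·(1 − 310/1375)·17.7²/310 = 0.203006
V_st = 6.05859
V_srs = (1 − 504/2700)·2989.5/504 = 4.82433
Relative efficiency = V_srs / V_st = 4.82433/6.05859 = 0.7963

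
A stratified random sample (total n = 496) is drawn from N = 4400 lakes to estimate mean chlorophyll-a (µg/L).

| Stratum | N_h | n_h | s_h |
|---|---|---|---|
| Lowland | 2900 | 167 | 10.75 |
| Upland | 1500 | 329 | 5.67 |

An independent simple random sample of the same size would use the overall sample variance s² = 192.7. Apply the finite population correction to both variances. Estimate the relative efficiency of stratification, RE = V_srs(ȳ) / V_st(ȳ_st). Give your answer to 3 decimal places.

V̂(ȳ_st) = Σ W_h² (1 − n_h/N_h) s_h²/n_h, with W_h = N_h/N and N = 4400:
  stratum Lowland: (2900/4400)²·(1 − 167/2900)·10.75²/167 = 0.283291
  stratum Upland: (1500/4400)²·(1 − 329/1500)·5.67²/329 = 0.0088657
V_st = 0.292157
V_srs = (1 − 496/4400)·192.7/496 = 0.344713
Relative efficiency = V_srs / V_st = 0.344713/0.292157 = 1.1799

RE ≈ 1.180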